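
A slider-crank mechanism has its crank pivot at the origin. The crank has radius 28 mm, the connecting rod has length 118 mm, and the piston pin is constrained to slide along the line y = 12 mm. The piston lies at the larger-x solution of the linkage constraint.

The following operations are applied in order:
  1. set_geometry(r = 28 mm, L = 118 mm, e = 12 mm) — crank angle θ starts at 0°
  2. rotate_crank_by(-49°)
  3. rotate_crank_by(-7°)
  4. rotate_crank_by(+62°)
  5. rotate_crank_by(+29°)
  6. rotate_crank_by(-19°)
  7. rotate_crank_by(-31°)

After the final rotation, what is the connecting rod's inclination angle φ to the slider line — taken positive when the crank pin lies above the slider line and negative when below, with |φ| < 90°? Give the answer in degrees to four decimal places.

set_geometry: r = 28 mm, L = 118 mm, e = 12 mm; θ ← 0°
rotate_crank_by(-49°): θ ← 0° -49° = -49°
rotate_crank_by(-7°): θ ← -49° -7° = -56°
rotate_crank_by(+62°): θ ← -56° +62° = 6°
rotate_crank_by(+29°): θ ← 6° +29° = 35°
rotate_crank_by(-19°): θ ← 35° -19° = 16°
rotate_crank_by(-31°): θ ← 16° -31° = -15°
crank pin P = (r cos θ, r sin θ) = (27.045923, -7.246933)
h = r sin θ − e = -7.246933 − 12 = -19.246933
sin φ = h / L = -19.246933 / 118 = -0.16310960
φ = arcsin(-0.16310960) = -9.387435°

-9.3874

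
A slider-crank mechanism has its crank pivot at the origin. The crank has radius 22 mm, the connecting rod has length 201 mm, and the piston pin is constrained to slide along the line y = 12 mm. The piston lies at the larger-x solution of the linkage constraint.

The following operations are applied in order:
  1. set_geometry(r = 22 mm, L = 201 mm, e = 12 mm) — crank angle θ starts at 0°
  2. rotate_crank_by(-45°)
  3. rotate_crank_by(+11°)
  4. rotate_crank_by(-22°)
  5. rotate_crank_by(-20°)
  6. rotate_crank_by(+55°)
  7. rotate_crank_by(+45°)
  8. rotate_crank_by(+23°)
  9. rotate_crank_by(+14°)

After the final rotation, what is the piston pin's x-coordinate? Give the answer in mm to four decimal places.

set_geometry: r = 22 mm, L = 201 mm, e = 12 mm; θ ← 0°
rotate_crank_by(-45°): θ ← 0° -45° = -45°
rotate_crank_by(+11°): θ ← -45° +11° = -34°
rotate_crank_by(-22°): θ ← -34° -22° = -56°
rotate_crank_by(-20°): θ ← -56° -20° = -76°
rotate_crank_by(+55°): θ ← -76° +55° = -21°
rotate_crank_by(+45°): θ ← -21° +45° = 24°
rotate_crank_by(+23°): θ ← 24° +23° = 47°
rotate_crank_by(+14°): θ ← 47° +14° = 61°
crank pin P = (r cos θ, r sin θ) = (10.665812, 19.241634)
h = r sin θ − e = 19.241634 − 12 = 7.241634
x = r cos θ + √(L² − h²) = 10.665812 + √(40401.0 − 52.4413) = 10.665812 + 200.869507 = 211.535318

211.5353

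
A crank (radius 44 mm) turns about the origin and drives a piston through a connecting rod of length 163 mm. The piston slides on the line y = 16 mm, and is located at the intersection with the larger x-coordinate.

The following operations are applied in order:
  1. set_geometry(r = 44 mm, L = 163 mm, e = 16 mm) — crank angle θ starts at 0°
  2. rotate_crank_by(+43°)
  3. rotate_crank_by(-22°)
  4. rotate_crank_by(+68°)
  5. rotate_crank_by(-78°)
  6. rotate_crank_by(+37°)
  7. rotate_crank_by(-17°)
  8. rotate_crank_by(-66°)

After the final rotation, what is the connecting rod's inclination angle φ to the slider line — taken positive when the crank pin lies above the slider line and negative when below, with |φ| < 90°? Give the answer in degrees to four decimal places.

-14.6545

set_geometry: r = 44 mm, L = 163 mm, e = 16 mm; θ ← 0°
rotate_crank_by(+43°): θ ← 0° +43° = 43°
rotate_crank_by(-22°): θ ← 43° -22° = 21°
rotate_crank_by(+68°): θ ← 21° +68° = 89°
rotate_crank_by(-78°): θ ← 89° -78° = 11°
rotate_crank_by(+37°): θ ← 11° +37° = 48°
rotate_crank_by(-17°): θ ← 48° -17° = 31°
rotate_crank_by(-66°): θ ← 31° -66° = -35°
crank pin P = (r cos θ, r sin θ) = (36.042690, -25.237363)
h = r sin θ − e = -25.237363 − 16 = -41.237363
sin φ = h / L = -41.237363 / 163 = -0.25298996
φ = arcsin(-0.25298996) = -14.654513°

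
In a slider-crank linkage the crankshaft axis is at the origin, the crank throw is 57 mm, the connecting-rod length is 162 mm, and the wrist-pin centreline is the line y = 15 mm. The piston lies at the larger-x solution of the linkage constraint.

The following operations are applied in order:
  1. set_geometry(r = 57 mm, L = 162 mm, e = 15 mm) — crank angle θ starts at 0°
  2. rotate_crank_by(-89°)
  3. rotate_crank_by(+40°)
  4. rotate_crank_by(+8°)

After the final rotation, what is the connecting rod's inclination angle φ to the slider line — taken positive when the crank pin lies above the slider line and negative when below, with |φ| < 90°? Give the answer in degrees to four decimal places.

set_geometry: r = 57 mm, L = 162 mm, e = 15 mm; θ ← 0°
rotate_crank_by(-89°): θ ← 0° -89° = -89°
rotate_crank_by(+40°): θ ← -89° +40° = -49°
rotate_crank_by(+8°): θ ← -49° +8° = -41°
crank pin P = (r cos θ, r sin θ) = (43.018446, -37.395365)
h = r sin θ − e = -37.395365 − 15 = -52.395365
sin φ = h / L = -52.395365 / 162 = -0.32342818
φ = arcsin(-0.32342818) = -18.870374°

-18.8704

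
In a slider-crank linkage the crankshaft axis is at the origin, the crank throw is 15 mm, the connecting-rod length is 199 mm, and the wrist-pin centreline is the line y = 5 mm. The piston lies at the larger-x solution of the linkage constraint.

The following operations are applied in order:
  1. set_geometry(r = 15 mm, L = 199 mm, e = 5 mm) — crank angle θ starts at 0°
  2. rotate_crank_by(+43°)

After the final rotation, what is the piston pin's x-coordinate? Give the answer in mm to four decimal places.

set_geometry: r = 15 mm, L = 199 mm, e = 5 mm; θ ← 0°
rotate_crank_by(+43°): θ ← 0° +43° = 43°
crank pin P = (r cos θ, r sin θ) = (10.970306, 10.229975)
h = r sin θ − e = 10.229975 − 5 = 5.229975
x = r cos θ + √(L² − h²) = 10.970306 + √(39601.0 − 27.3526) = 10.970306 + 198.931263 = 209.901568

209.9016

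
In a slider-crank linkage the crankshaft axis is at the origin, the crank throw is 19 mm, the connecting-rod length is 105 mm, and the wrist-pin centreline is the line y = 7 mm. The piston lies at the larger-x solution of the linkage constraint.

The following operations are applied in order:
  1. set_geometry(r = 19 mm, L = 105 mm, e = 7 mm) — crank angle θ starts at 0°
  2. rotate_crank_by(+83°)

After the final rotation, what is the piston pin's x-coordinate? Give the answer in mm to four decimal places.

set_geometry: r = 19 mm, L = 105 mm, e = 7 mm; θ ← 0°
rotate_crank_by(+83°): θ ← 0° +83° = 83°
crank pin P = (r cos θ, r sin θ) = (2.315518, 18.858377)
h = r sin θ − e = 18.858377 − 7 = 11.858377
x = r cos θ + √(L² − h²) = 2.315518 + √(11025.0 − 140.6211) = 2.315518 + 104.328227 = 106.643744

106.6437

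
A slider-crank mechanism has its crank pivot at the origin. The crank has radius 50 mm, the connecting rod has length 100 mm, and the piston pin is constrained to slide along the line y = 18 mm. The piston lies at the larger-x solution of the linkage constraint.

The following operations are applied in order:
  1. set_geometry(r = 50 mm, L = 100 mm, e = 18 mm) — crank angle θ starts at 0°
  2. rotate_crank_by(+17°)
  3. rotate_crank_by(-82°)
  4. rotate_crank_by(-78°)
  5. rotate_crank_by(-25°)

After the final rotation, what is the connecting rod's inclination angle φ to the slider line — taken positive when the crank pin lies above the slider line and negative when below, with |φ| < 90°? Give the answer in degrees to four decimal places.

set_geometry: r = 50 mm, L = 100 mm, e = 18 mm; θ ← 0°
rotate_crank_by(+17°): θ ← 0° +17° = 17°
rotate_crank_by(-82°): θ ← 17° -82° = -65°
rotate_crank_by(-78°): θ ← -65° -78° = -143°
rotate_crank_by(-25°): θ ← -143° -25° = -168°
crank pin P = (r cos θ, r sin θ) = (-48.907380, -10.395585)
h = r sin θ − e = -10.395585 − 18 = -28.395585
sin φ = h / L = -28.395585 / 100 = -0.28395585
φ = arcsin(-0.28395585) = -16.496445°

-16.4964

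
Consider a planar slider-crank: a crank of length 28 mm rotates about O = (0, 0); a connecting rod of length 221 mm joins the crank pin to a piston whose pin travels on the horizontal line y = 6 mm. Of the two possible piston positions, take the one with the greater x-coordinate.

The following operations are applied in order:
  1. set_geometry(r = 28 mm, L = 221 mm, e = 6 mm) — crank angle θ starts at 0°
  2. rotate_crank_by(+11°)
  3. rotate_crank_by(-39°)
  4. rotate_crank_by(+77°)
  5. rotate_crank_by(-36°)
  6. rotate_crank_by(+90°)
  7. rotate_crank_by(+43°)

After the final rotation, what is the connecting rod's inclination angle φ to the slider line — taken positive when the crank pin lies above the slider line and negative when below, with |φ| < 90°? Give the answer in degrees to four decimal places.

set_geometry: r = 28 mm, L = 221 mm, e = 6 mm; θ ← 0°
rotate_crank_by(+11°): θ ← 0° +11° = 11°
rotate_crank_by(-39°): θ ← 11° -39° = -28°
rotate_crank_by(+77°): θ ← -28° +77° = 49°
rotate_crank_by(-36°): θ ← 49° -36° = 13°
rotate_crank_by(+90°): θ ← 13° +90° = 103°
rotate_crank_by(+43°): θ ← 103° +43° = 146°
crank pin P = (r cos θ, r sin θ) = (-23.213052, 15.657401)
h = r sin θ − e = 15.657401 − 6 = 9.657401
sin φ = h / L = 9.657401 / 221 = 0.04369865
φ = arcsin(0.04369865) = 2.504546°

2.5045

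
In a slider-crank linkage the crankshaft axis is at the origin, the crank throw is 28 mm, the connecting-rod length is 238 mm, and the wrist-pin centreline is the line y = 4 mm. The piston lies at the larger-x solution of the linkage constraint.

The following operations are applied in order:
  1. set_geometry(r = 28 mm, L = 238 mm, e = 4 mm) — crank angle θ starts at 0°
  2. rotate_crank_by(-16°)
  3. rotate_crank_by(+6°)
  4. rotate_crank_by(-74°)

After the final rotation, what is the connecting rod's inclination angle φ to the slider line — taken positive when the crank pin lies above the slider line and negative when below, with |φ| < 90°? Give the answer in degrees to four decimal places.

-7.6898

set_geometry: r = 28 mm, L = 238 mm, e = 4 mm; θ ← 0°
rotate_crank_by(-16°): θ ← 0° -16° = -16°
rotate_crank_by(+6°): θ ← -16° +6° = -10°
rotate_crank_by(-74°): θ ← -10° -74° = -84°
crank pin P = (r cos θ, r sin θ) = (2.926797, -27.846613)
h = r sin θ − e = -27.846613 − 4 = -31.846613
sin φ = h / L = -31.846613 / 238 = -0.13380930
φ = arcsin(-0.13380930) = -7.689773°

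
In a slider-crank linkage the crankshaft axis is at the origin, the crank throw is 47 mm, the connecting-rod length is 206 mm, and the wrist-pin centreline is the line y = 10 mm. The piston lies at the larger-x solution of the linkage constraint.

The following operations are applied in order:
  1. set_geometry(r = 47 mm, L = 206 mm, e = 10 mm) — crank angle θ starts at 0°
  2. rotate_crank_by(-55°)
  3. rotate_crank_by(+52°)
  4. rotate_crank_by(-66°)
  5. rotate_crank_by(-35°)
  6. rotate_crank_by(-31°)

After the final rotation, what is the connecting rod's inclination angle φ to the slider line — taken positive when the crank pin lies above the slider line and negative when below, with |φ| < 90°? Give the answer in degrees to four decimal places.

set_geometry: r = 47 mm, L = 206 mm, e = 10 mm; θ ← 0°
rotate_crank_by(-55°): θ ← 0° -55° = -55°
rotate_crank_by(+52°): θ ← -55° +52° = -3°
rotate_crank_by(-66°): θ ← -3° -66° = -69°
rotate_crank_by(-35°): θ ← -69° -35° = -104°
rotate_crank_by(-31°): θ ← -104° -31° = -135°
crank pin P = (r cos θ, r sin θ) = (-33.234019, -33.234019)
h = r sin θ − e = -33.234019 − 10 = -43.234019
sin φ = h / L = -43.234019 / 206 = -0.20987388
φ = arcsin(-0.20987388) = -12.114961°

-12.1150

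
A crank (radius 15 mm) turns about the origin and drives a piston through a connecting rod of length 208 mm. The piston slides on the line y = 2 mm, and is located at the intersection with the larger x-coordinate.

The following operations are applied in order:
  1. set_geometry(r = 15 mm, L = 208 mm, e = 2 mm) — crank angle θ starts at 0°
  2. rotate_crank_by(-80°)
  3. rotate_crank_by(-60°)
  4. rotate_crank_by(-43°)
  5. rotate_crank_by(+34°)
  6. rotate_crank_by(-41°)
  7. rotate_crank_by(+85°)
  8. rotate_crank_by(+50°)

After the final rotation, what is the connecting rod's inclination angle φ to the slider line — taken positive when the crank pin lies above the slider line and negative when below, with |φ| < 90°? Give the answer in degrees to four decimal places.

-3.9387

set_geometry: r = 15 mm, L = 208 mm, e = 2 mm; θ ← 0°
rotate_crank_by(-80°): θ ← 0° -80° = -80°
rotate_crank_by(-60°): θ ← -80° -60° = -140°
rotate_crank_by(-43°): θ ← -140° -43° = -183°
rotate_crank_by(+34°): θ ← -183° +34° = -149°
rotate_crank_by(-41°): θ ← -149° -41° = -190°
rotate_crank_by(+85°): θ ← -190° +85° = -105°
rotate_crank_by(+50°): θ ← -105° +50° = -55°
crank pin P = (r cos θ, r sin θ) = (8.603647, -12.287281)
h = r sin θ − e = -12.287281 − 2 = -14.287281
sin φ = h / L = -14.287281 / 208 = -0.06868885
φ = arcsin(-0.06868885) = -3.938683°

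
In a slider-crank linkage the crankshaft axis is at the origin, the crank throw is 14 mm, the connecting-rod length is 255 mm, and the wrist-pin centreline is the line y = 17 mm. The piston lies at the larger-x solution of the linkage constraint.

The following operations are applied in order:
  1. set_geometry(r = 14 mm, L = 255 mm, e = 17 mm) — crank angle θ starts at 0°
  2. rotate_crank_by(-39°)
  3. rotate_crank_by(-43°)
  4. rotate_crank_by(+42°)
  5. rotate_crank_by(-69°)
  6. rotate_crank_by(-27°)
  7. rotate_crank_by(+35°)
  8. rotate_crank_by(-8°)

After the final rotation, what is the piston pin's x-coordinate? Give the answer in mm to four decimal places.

set_geometry: r = 14 mm, L = 255 mm, e = 17 mm; θ ← 0°
rotate_crank_by(-39°): θ ← 0° -39° = -39°
rotate_crank_by(-43°): θ ← -39° -43° = -82°
rotate_crank_by(+42°): θ ← -82° +42° = -40°
rotate_crank_by(-69°): θ ← -40° -69° = -109°
rotate_crank_by(-27°): θ ← -109° -27° = -136°
rotate_crank_by(+35°): θ ← -136° +35° = -101°
rotate_crank_by(-8°): θ ← -101° -8° = -109°
crank pin P = (r cos θ, r sin θ) = (-4.557954, -13.237260)
h = r sin θ − e = -13.237260 − 17 = -30.237260
x = r cos θ + √(L² − h²) = -4.557954 + √(65025.0 − 914.2919) = -4.557954 + 253.200924 = 248.642970

248.6430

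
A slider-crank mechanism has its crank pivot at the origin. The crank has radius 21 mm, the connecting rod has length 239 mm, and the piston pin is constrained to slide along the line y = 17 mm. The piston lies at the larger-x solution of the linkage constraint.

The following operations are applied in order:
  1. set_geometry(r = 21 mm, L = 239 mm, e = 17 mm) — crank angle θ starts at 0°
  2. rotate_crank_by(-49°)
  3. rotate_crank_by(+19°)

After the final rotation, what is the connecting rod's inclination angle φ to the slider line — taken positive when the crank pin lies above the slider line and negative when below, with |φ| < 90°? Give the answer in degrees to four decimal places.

set_geometry: r = 21 mm, L = 239 mm, e = 17 mm; θ ← 0°
rotate_crank_by(-49°): θ ← 0° -49° = -49°
rotate_crank_by(+19°): θ ← -49° +19° = -30°
crank pin P = (r cos θ, r sin θ) = (18.186533, -10.500000)
h = r sin θ − e = -10.500000 − 17 = -27.500000
sin φ = h / L = -27.500000 / 239 = -0.11506276
φ = arcsin(-0.11506276) = -6.607245°

-6.6072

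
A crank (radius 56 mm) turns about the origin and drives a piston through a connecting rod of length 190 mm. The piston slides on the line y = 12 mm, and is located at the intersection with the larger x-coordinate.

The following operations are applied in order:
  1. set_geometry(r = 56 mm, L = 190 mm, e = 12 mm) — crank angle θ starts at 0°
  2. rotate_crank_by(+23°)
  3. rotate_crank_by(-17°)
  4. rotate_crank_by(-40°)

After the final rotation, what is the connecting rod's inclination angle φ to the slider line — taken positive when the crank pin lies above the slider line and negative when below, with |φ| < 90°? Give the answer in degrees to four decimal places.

set_geometry: r = 56 mm, L = 190 mm, e = 12 mm; θ ← 0°
rotate_crank_by(+23°): θ ← 0° +23° = 23°
rotate_crank_by(-17°): θ ← 23° -17° = 6°
rotate_crank_by(-40°): θ ← 6° -40° = -34°
crank pin P = (r cos θ, r sin θ) = (46.426104, -31.314803)
h = r sin θ − e = -31.314803 − 12 = -43.314803
sin φ = h / L = -43.314803 / 190 = -0.22797265
φ = arcsin(-0.22797265) = -13.177742°

-13.1777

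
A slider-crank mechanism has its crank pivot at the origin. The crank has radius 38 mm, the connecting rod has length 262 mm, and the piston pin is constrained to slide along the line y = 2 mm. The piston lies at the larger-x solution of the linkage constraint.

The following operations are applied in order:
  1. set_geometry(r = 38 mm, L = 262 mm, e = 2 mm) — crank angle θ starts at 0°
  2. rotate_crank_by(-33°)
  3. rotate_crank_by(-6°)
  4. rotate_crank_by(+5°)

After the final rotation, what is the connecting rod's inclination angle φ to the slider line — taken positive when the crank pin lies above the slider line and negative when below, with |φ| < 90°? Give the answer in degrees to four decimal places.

set_geometry: r = 38 mm, L = 262 mm, e = 2 mm; θ ← 0°
rotate_crank_by(-33°): θ ← 0° -33° = -33°
rotate_crank_by(-6°): θ ← -33° -6° = -39°
rotate_crank_by(+5°): θ ← -39° +5° = -34°
crank pin P = (r cos θ, r sin θ) = (31.503428, -21.249330)
h = r sin θ − e = -21.249330 − 2 = -23.249330
sin φ = h / L = -23.249330 / 262 = -0.08873790
φ = arcsin(-0.08873790) = -5.091004°

-5.0910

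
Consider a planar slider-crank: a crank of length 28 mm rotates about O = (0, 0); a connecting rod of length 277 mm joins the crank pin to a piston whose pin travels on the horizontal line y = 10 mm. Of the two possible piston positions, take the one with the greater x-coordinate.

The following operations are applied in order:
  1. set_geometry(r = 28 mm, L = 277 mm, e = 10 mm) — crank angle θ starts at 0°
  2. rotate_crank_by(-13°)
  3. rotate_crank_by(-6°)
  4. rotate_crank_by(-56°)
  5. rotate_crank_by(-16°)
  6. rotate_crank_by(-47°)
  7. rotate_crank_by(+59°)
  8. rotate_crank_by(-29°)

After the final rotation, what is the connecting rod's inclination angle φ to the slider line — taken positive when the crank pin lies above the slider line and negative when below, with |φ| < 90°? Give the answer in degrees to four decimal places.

set_geometry: r = 28 mm, L = 277 mm, e = 10 mm; θ ← 0°
rotate_crank_by(-13°): θ ← 0° -13° = -13°
rotate_crank_by(-6°): θ ← -13° -6° = -19°
rotate_crank_by(-56°): θ ← -19° -56° = -75°
rotate_crank_by(-16°): θ ← -75° -16° = -91°
rotate_crank_by(-47°): θ ← -91° -47° = -138°
rotate_crank_by(+59°): θ ← -138° +59° = -79°
rotate_crank_by(-29°): θ ← -79° -29° = -108°
crank pin P = (r cos θ, r sin θ) = (-8.652476, -26.629582)
h = r sin θ − e = -26.629582 − 10 = -36.629582
sin φ = h / L = -36.629582 / 277 = -0.13223676
φ = arcsin(-0.13223676) = -7.598865°

-7.5989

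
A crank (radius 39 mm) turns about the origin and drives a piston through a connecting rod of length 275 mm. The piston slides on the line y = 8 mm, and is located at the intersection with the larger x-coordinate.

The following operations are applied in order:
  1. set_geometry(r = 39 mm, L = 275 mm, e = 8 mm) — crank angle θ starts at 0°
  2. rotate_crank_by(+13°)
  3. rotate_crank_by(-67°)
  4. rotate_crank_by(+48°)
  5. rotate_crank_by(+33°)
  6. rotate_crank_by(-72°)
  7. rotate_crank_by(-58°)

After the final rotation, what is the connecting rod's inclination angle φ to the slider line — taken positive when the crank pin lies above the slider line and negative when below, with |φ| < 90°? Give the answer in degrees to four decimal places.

set_geometry: r = 39 mm, L = 275 mm, e = 8 mm; θ ← 0°
rotate_crank_by(+13°): θ ← 0° +13° = 13°
rotate_crank_by(-67°): θ ← 13° -67° = -54°
rotate_crank_by(+48°): θ ← -54° +48° = -6°
rotate_crank_by(+33°): θ ← -6° +33° = 27°
rotate_crank_by(-72°): θ ← 27° -72° = -45°
rotate_crank_by(-58°): θ ← -45° -58° = -103°
crank pin P = (r cos θ, r sin θ) = (-8.773091, -38.000433)
h = r sin θ − e = -38.000433 − 8 = -46.000433
sin φ = h / L = -46.000433 / 275 = -0.16727430
φ = arcsin(-0.16727430) = -9.629379°

-9.6294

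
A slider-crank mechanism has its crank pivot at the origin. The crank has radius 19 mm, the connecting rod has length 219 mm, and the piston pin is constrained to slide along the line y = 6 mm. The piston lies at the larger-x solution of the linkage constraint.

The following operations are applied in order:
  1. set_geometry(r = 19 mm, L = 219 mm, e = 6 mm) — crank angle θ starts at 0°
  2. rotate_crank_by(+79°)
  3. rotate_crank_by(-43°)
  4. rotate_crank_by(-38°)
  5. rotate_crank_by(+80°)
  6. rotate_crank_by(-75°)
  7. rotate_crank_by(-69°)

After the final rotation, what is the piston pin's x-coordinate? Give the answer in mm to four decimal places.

225.4788

set_geometry: r = 19 mm, L = 219 mm, e = 6 mm; θ ← 0°
rotate_crank_by(+79°): θ ← 0° +79° = 79°
rotate_crank_by(-43°): θ ← 79° -43° = 36°
rotate_crank_by(-38°): θ ← 36° -38° = -2°
rotate_crank_by(+80°): θ ← -2° +80° = 78°
rotate_crank_by(-75°): θ ← 78° -75° = 3°
rotate_crank_by(-69°): θ ← 3° -69° = -66°
crank pin P = (r cos θ, r sin θ) = (7.727996, -17.357364)
h = r sin θ − e = -17.357364 − 6 = -23.357364
x = r cos θ + √(L² − h²) = 7.727996 + √(47961.0 − 545.5664) = 7.727996 + 217.750852 = 225.478848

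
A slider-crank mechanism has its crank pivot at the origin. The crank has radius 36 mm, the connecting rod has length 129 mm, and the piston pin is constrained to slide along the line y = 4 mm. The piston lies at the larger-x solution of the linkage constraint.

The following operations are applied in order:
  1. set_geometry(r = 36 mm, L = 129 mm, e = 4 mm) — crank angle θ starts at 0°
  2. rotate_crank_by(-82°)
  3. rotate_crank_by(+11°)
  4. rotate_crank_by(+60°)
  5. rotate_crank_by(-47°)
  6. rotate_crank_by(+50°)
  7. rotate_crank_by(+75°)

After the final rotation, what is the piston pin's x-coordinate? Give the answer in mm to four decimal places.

139.7324

set_geometry: r = 36 mm, L = 129 mm, e = 4 mm; θ ← 0°
rotate_crank_by(-82°): θ ← 0° -82° = -82°
rotate_crank_by(+11°): θ ← -82° +11° = -71°
rotate_crank_by(+60°): θ ← -71° +60° = -11°
rotate_crank_by(-47°): θ ← -11° -47° = -58°
rotate_crank_by(+50°): θ ← -58° +50° = -8°
rotate_crank_by(+75°): θ ← -8° +75° = 67°
crank pin P = (r cos θ, r sin θ) = (14.066321, 33.138175)
h = r sin θ − e = 33.138175 − 4 = 29.138175
x = r cos θ + √(L² − h²) = 14.066321 + √(16641.0 − 849.0332) = 14.066321 + 125.666092 = 139.732413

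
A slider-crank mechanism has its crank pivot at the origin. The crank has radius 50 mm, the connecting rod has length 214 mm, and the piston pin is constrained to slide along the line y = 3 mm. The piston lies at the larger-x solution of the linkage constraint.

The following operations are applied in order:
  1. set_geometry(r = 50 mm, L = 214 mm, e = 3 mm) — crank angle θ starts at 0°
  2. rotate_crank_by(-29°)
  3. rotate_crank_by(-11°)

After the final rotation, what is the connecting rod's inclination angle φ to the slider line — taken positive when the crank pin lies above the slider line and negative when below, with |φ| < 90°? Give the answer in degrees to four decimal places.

set_geometry: r = 50 mm, L = 214 mm, e = 3 mm; θ ← 0°
rotate_crank_by(-29°): θ ← 0° -29° = -29°
rotate_crank_by(-11°): θ ← -29° -11° = -40°
crank pin P = (r cos θ, r sin θ) = (38.302222, -32.139380)
h = r sin θ − e = -32.139380 − 3 = -35.139380
sin φ = h / L = -35.139380 / 214 = -0.16420271
φ = arcsin(-0.16420271) = -9.450922°

-9.4509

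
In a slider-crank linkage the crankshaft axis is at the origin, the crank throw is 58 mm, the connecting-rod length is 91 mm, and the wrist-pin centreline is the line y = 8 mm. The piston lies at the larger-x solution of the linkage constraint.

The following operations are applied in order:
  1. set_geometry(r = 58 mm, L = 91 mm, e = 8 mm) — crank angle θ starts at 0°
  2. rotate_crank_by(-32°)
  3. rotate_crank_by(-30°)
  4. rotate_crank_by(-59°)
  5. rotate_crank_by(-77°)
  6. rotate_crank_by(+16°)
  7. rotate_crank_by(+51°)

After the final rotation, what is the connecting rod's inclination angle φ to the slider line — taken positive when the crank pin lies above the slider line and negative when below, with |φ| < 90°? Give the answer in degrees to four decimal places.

set_geometry: r = 58 mm, L = 91 mm, e = 8 mm; θ ← 0°
rotate_crank_by(-32°): θ ← 0° -32° = -32°
rotate_crank_by(-30°): θ ← -32° -30° = -62°
rotate_crank_by(-59°): θ ← -62° -59° = -121°
rotate_crank_by(-77°): θ ← -121° -77° = -198°
rotate_crank_by(+16°): θ ← -198° +16° = -182°
rotate_crank_by(+51°): θ ← -182° +51° = -131°
crank pin P = (r cos θ, r sin θ) = (-38.051424, -43.773156)
h = r sin θ − e = -43.773156 − 8 = -51.773156
sin φ = h / L = -51.773156 / 91 = -0.56893578
φ = arcsin(-0.56893578) = -34.676048°

-34.6760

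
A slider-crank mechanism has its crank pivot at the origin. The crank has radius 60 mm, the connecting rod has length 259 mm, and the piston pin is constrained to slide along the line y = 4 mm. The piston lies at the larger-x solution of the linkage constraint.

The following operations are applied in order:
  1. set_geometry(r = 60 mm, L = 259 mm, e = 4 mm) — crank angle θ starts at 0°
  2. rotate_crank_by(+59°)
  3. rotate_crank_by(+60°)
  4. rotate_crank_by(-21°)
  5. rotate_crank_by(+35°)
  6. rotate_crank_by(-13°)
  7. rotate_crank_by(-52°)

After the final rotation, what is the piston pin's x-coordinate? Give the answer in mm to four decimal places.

276.2780

set_geometry: r = 60 mm, L = 259 mm, e = 4 mm; θ ← 0°
rotate_crank_by(+59°): θ ← 0° +59° = 59°
rotate_crank_by(+60°): θ ← 59° +60° = 119°
rotate_crank_by(-21°): θ ← 119° -21° = 98°
rotate_crank_by(+35°): θ ← 98° +35° = 133°
rotate_crank_by(-13°): θ ← 133° -13° = 120°
rotate_crank_by(-52°): θ ← 120° -52° = 68°
crank pin P = (r cos θ, r sin θ) = (22.476396, 55.631031)
h = r sin θ − e = 55.631031 − 4 = 51.631031
x = r cos θ + √(L² − h²) = 22.476396 + √(67081.0 − 2665.7634) = 22.476396 + 253.801569 = 276.277965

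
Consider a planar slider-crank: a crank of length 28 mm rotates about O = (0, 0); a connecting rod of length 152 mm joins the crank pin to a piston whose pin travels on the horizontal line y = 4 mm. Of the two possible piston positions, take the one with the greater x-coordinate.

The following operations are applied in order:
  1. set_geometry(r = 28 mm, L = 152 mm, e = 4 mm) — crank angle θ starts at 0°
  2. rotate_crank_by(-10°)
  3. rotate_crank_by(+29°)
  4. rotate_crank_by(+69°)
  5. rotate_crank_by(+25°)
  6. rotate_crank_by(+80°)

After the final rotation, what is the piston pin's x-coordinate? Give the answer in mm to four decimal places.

set_geometry: r = 28 mm, L = 152 mm, e = 4 mm; θ ← 0°
rotate_crank_by(-10°): θ ← 0° -10° = -10°
rotate_crank_by(+29°): θ ← -10° +29° = 19°
rotate_crank_by(+69°): θ ← 19° +69° = 88°
rotate_crank_by(+25°): θ ← 88° +25° = 113°
rotate_crank_by(+80°): θ ← 113° +80° = 193°
crank pin P = (r cos θ, r sin θ) = (-27.282362, -6.298630)
h = r sin θ − e = -6.298630 − 4 = -10.298630
x = r cos θ + √(L² − h²) = -27.282362 + √(23104.0 − 106.0618) = -27.282362 + 151.650711 = 124.368349

124.3683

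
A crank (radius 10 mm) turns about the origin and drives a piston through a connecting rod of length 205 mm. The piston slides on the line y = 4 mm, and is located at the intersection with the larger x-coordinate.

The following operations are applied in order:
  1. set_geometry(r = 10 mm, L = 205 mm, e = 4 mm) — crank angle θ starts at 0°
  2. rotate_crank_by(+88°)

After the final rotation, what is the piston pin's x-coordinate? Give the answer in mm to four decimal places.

set_geometry: r = 10 mm, L = 205 mm, e = 4 mm; θ ← 0°
rotate_crank_by(+88°): θ ← 0° +88° = 88°
crank pin P = (r cos θ, r sin θ) = (0.348995, 9.993908)
h = r sin θ − e = 9.993908 − 4 = 5.993908
x = r cos θ + √(L² − h²) = 0.348995 + √(42025.0 − 35.9269) = 0.348995 + 204.912355 = 205.261350

205.2613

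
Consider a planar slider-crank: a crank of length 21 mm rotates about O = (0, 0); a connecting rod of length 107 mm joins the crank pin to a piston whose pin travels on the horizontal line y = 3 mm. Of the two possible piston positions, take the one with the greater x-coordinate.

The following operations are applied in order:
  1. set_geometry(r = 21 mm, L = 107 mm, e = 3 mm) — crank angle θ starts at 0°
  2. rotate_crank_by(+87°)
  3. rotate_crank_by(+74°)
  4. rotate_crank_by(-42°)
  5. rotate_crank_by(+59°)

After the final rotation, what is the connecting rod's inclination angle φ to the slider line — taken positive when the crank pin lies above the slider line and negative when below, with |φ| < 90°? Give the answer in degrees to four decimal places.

set_geometry: r = 21 mm, L = 107 mm, e = 3 mm; θ ← 0°
rotate_crank_by(+87°): θ ← 0° +87° = 87°
rotate_crank_by(+74°): θ ← 87° +74° = 161°
rotate_crank_by(-42°): θ ← 161° -42° = 119°
rotate_crank_by(+59°): θ ← 119° +59° = 178°
crank pin P = (r cos θ, r sin θ) = (-20.987207, 0.732889)
h = r sin θ − e = 0.732889 − 3 = -2.267111
sin φ = h / L = -2.267111 / 107 = -0.02118795
φ = arcsin(-0.02118795) = -1.214071°

-1.2141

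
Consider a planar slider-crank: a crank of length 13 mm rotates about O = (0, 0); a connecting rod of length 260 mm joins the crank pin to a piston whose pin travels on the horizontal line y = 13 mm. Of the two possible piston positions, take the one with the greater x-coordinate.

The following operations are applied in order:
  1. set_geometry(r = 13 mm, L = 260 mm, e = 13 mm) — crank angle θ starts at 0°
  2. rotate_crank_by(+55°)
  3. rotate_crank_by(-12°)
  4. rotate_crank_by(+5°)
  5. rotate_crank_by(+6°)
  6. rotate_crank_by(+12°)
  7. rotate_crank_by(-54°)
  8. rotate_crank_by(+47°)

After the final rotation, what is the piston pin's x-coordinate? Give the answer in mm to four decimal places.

266.6889

set_geometry: r = 13 mm, L = 260 mm, e = 13 mm; θ ← 0°
rotate_crank_by(+55°): θ ← 0° +55° = 55°
rotate_crank_by(-12°): θ ← 55° -12° = 43°
rotate_crank_by(+5°): θ ← 43° +5° = 48°
rotate_crank_by(+6°): θ ← 48° +6° = 54°
rotate_crank_by(+12°): θ ← 54° +12° = 66°
rotate_crank_by(-54°): θ ← 66° -54° = 12°
rotate_crank_by(+47°): θ ← 12° +47° = 59°
crank pin P = (r cos θ, r sin θ) = (6.695495, 11.143175)
h = r sin θ − e = 11.143175 − 13 = -1.856825
x = r cos θ + √(L² − h²) = 6.695495 + √(67600.0 − 3.4478) = 6.695495 + 259.993370 = 266.688865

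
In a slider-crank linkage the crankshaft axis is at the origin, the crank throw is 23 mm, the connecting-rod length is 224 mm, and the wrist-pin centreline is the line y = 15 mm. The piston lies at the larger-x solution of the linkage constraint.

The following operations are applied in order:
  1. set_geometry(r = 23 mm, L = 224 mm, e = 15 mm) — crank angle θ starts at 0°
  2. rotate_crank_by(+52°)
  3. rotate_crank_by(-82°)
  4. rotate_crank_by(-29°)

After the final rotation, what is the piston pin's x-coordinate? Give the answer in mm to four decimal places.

233.1395

set_geometry: r = 23 mm, L = 224 mm, e = 15 mm; θ ← 0°
rotate_crank_by(+52°): θ ← 0° +52° = 52°
rotate_crank_by(-82°): θ ← 52° -82° = -30°
rotate_crank_by(-29°): θ ← -30° -29° = -59°
crank pin P = (r cos θ, r sin θ) = (11.845876, -19.714848)
h = r sin θ − e = -19.714848 − 15 = -34.714848
x = r cos θ + √(L² − h²) = 11.845876 + √(50176.0 − 1205.1207) = 11.845876 + 221.293650 = 233.139525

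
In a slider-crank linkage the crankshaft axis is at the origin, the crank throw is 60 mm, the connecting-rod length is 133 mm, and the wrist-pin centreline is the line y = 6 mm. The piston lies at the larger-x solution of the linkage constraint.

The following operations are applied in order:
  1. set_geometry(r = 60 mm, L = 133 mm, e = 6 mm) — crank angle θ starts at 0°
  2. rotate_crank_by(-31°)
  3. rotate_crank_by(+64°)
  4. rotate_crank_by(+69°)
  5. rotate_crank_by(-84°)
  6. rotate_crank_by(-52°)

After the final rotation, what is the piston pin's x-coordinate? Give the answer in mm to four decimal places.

set_geometry: r = 60 mm, L = 133 mm, e = 6 mm; θ ← 0°
rotate_crank_by(-31°): θ ← 0° -31° = -31°
rotate_crank_by(+64°): θ ← -31° +64° = 33°
rotate_crank_by(+69°): θ ← 33° +69° = 102°
rotate_crank_by(-84°): θ ← 102° -84° = 18°
rotate_crank_by(-52°): θ ← 18° -52° = -34°
crank pin P = (r cos θ, r sin θ) = (49.742254, -33.551574)
h = r sin θ − e = -33.551574 − 6 = -39.551574
x = r cos θ + √(L² − h²) = 49.742254 + √(17689.0 − 1564.3270) = 49.742254 + 126.982963 = 176.725218

176.7252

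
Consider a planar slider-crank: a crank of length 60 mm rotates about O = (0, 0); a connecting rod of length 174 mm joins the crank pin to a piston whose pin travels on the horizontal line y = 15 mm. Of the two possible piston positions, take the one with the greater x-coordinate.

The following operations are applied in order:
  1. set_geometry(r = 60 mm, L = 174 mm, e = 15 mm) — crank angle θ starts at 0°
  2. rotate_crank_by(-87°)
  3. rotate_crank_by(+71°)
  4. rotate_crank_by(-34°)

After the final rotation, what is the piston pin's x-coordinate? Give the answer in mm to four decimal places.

201.5383

set_geometry: r = 60 mm, L = 174 mm, e = 15 mm; θ ← 0°
rotate_crank_by(-87°): θ ← 0° -87° = -87°
rotate_crank_by(+71°): θ ← -87° +71° = -16°
rotate_crank_by(-34°): θ ← -16° -34° = -50°
crank pin P = (r cos θ, r sin θ) = (38.567257, -45.962667)
h = r sin θ − e = -45.962667 − 15 = -60.962667
x = r cos θ + √(L² − h²) = 38.567257 + √(30276.0 − 3716.4467) = 38.567257 + 162.971020 = 201.538276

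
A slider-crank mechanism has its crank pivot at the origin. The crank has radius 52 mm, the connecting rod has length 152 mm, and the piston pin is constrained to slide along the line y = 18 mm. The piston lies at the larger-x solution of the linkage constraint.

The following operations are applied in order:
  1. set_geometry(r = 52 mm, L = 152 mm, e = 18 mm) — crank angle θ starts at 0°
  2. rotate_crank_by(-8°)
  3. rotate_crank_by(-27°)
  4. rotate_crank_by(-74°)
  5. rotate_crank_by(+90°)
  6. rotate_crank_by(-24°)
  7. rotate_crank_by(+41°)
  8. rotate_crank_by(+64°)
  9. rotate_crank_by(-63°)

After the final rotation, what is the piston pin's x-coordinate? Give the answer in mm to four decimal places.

202.8115

set_geometry: r = 52 mm, L = 152 mm, e = 18 mm; θ ← 0°
rotate_crank_by(-8°): θ ← 0° -8° = -8°
rotate_crank_by(-27°): θ ← -8° -27° = -35°
rotate_crank_by(-74°): θ ← -35° -74° = -109°
rotate_crank_by(+90°): θ ← -109° +90° = -19°
rotate_crank_by(-24°): θ ← -19° -24° = -43°
rotate_crank_by(+41°): θ ← -43° +41° = -2°
rotate_crank_by(+64°): θ ← -2° +64° = 62°
rotate_crank_by(-63°): θ ← 62° -63° = -1°
crank pin P = (r cos θ, r sin θ) = (51.992080, -0.907525)
h = r sin θ − e = -0.907525 − 18 = -18.907525
x = r cos θ + √(L² − h²) = 51.992080 + √(23104.0 − 357.4945) = 51.992080 + 150.819447 = 202.811527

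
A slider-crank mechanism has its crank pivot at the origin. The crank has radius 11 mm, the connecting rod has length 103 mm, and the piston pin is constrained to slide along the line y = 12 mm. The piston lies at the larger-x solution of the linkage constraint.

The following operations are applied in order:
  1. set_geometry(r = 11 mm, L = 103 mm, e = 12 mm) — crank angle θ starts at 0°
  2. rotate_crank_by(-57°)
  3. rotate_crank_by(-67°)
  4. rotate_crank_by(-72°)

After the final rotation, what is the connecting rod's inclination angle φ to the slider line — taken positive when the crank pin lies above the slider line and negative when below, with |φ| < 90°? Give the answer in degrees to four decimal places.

-4.9949

set_geometry: r = 11 mm, L = 103 mm, e = 12 mm; θ ← 0°
rotate_crank_by(-57°): θ ← 0° -57° = -57°
rotate_crank_by(-67°): θ ← -57° -67° = -124°
rotate_crank_by(-72°): θ ← -124° -72° = -196°
crank pin P = (r cos θ, r sin θ) = (-10.573879, 3.032011)
h = r sin θ − e = 3.032011 − 12 = -8.967989
sin φ = h / L = -8.967989 / 103 = -0.08706786
φ = arcsin(-0.08706786) = -4.994945°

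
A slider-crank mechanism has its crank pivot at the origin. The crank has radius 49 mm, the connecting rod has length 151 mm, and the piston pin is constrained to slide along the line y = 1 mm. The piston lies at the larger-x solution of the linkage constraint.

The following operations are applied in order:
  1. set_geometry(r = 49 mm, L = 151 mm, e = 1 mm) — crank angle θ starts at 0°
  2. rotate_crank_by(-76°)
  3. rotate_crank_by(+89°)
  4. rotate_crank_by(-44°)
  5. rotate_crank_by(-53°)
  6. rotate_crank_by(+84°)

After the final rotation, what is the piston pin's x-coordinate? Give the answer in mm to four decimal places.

199.9967

set_geometry: r = 49 mm, L = 151 mm, e = 1 mm; θ ← 0°
rotate_crank_by(-76°): θ ← 0° -76° = -76°
rotate_crank_by(+89°): θ ← -76° +89° = 13°
rotate_crank_by(-44°): θ ← 13° -44° = -31°
rotate_crank_by(-53°): θ ← -31° -53° = -84°
rotate_crank_by(+84°): θ ← -84° +84° = 0°
crank pin P = (r cos θ, r sin θ) = (49.000000, 0.000000)
h = r sin θ − e = 0.000000 − 1 = -1.000000
x = r cos θ + √(L² − h²) = 49.000000 + √(22801.0 − 1.0000) = 49.000000 + 150.996689 = 199.996689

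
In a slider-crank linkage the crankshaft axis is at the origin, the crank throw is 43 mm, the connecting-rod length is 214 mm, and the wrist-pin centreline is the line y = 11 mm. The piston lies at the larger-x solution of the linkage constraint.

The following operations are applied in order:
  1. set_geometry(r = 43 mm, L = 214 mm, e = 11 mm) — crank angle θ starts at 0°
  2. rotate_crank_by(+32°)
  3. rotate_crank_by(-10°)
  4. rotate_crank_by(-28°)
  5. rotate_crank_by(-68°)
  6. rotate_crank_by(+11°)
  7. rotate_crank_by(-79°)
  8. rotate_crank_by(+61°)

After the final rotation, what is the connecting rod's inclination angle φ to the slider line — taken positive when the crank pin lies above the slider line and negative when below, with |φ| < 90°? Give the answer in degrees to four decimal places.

-14.4694

set_geometry: r = 43 mm, L = 214 mm, e = 11 mm; θ ← 0°
rotate_crank_by(+32°): θ ← 0° +32° = 32°
rotate_crank_by(-10°): θ ← 32° -10° = 22°
rotate_crank_by(-28°): θ ← 22° -28° = -6°
rotate_crank_by(-68°): θ ← -6° -68° = -74°
rotate_crank_by(+11°): θ ← -74° +11° = -63°
rotate_crank_by(-79°): θ ← -63° -79° = -142°
rotate_crank_by(+61°): θ ← -142° +61° = -81°
crank pin P = (r cos θ, r sin θ) = (6.726682, -42.470599)
h = r sin θ − e = -42.470599 − 11 = -53.470599
sin φ = h / L = -53.470599 / 214 = -0.24986261
φ = arcsin(-0.24986261) = -14.469382°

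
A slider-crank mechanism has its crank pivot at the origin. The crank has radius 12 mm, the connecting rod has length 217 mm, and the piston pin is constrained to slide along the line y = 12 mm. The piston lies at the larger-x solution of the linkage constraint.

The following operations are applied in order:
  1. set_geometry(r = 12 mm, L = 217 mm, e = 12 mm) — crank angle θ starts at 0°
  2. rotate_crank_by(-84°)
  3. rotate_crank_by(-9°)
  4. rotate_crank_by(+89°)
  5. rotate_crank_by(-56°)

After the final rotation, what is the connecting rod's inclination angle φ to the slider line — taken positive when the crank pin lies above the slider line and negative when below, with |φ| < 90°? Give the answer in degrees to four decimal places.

-5.9229

set_geometry: r = 12 mm, L = 217 mm, e = 12 mm; θ ← 0°
rotate_crank_by(-84°): θ ← 0° -84° = -84°
rotate_crank_by(-9°): θ ← -84° -9° = -93°
rotate_crank_by(+89°): θ ← -93° +89° = -4°
rotate_crank_by(-56°): θ ← -4° -56° = -60°
crank pin P = (r cos θ, r sin θ) = (6.000000, -10.392305)
h = r sin θ − e = -10.392305 − 12 = -22.392305
sin φ = h / L = -22.392305 / 217 = -0.10319034
φ = arcsin(-0.10319034) = -5.922915°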